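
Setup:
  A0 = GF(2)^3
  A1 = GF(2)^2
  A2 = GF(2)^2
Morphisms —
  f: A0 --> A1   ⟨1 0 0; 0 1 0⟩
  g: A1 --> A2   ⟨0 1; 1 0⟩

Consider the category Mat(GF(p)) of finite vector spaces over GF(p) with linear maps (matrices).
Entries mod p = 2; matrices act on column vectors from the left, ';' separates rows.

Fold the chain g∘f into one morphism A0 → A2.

  e0=(1,0,0) f-->(1,0) g-->(0,1)
  e1=(0,1,0) f-->(0,1) g-->(1,0)
  e2=(0,0,1) f-->(0,0) g-->(0,0)
composite: ⟨0 1 0; 1 0 0⟩

Answer: ⟨0 1 0; 1 0 0⟩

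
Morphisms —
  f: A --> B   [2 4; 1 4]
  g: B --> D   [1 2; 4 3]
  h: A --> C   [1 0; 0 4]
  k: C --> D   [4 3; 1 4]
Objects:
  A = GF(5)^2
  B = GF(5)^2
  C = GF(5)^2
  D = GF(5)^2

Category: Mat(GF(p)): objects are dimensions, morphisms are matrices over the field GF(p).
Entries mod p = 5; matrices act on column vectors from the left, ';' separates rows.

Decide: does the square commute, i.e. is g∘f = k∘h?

Answer: DOES NOT COMMUTE

Trace:
Path 1 = f;g:
  e0=[1,0] f-->[2,1] g-->[4,1]
  e1=[0,1] f-->[4,4] g-->[2,3]
  composite₁ = [4 2; 1 3]
Path 2 = h;k:
  e0=[1,0] h-->[1,0] k-->[4,1]
  e1=[0,1] h-->[0,4] k-->[2,1]
  composite₂ = [4 2; 1 1]
Equal? distinct morphisms ✗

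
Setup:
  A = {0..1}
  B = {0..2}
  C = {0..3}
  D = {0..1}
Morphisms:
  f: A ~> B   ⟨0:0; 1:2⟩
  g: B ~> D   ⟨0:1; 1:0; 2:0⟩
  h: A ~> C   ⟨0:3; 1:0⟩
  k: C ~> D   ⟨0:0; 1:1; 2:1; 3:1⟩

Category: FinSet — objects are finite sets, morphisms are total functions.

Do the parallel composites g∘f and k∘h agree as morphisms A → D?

Answer: COMMUTES

Trace:
1) trace f;g:
  0 f~>0 g~>1
  1 f~>2 g~>0
  composite₁ = ⟨0:1; 1:0⟩
2) trace h;k:
  0 h~>3 k~>1
  1 h~>0 k~>0
  composite₂ = ⟨0:1; 1:0⟩
Equal? same morphism ✓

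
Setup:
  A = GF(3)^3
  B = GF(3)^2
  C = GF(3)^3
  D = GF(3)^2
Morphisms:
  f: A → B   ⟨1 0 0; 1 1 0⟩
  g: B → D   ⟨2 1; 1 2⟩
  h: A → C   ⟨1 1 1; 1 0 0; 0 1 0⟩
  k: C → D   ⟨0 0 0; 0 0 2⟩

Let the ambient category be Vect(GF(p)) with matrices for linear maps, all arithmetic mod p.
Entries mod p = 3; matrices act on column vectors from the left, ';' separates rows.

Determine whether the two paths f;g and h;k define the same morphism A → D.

Answer: DOES NOT COMMUTE

Trace:
Path 1 = f;g:
  e0=[1,0,0] f→[1,1] g→[0,0]
  e1=[0,1,0] f→[0,1] g→[1,2]
  e2=[0,0,1] f→[0,0] g→[0,0]
  result₁ = ⟨0 1 0; 0 2 0⟩
Path 2 = h;k:
  e0=[1,0,0] h→[1,1,0] k→[0,0]
  e1=[0,1,0] h→[1,0,1] k→[0,2]
  e2=[0,0,1] h→[1,0,0] k→[0,0]
  result₂ = ⟨0 0 0; 0 2 0⟩
Equal? distinct morphisms ✗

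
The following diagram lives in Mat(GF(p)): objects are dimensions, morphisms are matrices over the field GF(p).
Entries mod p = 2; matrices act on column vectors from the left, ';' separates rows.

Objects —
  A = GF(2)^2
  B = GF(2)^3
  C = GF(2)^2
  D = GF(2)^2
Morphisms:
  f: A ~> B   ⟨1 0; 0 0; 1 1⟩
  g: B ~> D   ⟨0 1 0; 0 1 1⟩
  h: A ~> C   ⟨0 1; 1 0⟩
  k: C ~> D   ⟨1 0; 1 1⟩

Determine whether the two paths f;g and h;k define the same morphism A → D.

Along f;g (path 1):
  e0=(1,0) f~>(1,0,1) g~>(0,1)
  e1=(0,1) f~>(0,0,1) g~>(0,1)
  ⟦path⟧₁ = ⟨0 0; 1 1⟩
Along h;k (path 2):
  e0=(1,0) h~>(0,1) k~>(0,1)
  e1=(0,1) h~>(1,0) k~>(1,1)
  ⟦path⟧₂ = ⟨0 1; 1 1⟩
Equal? distinct morphisms ✗

Answer: DOES NOT COMMUTE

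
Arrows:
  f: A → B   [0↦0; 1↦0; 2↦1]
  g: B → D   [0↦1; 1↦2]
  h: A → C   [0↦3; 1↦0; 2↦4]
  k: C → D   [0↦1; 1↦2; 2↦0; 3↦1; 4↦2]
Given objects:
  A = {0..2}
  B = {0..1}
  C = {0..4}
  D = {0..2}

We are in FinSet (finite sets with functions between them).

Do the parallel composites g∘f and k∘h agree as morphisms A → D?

Path 1 = f;g:
  0 f→0 g→1
  1 f→0 g→1
  2 f→1 g→2
  result₁ = [0↦1; 1↦1; 2↦2]
Path 2 = h;k:
  0 h→3 k→1
  1 h→0 k→1
  2 h→4 k→2
  result₂ = [0↦1; 1↦1; 2↦2]
Equal? YES — commutes

Answer: COMMUTES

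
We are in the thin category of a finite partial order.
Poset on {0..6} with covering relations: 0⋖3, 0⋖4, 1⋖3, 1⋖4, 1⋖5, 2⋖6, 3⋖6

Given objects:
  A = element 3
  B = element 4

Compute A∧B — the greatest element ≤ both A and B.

Answer: NO MEET EXISTS

Work:
{x : x≤A ∧ x≤B} = {0,1}  (A=3, B=4)
  maximal lower bounds 0 and 1 are incomparable: neither 0≤1 nor 1≤0
→ no greatest lower bound exists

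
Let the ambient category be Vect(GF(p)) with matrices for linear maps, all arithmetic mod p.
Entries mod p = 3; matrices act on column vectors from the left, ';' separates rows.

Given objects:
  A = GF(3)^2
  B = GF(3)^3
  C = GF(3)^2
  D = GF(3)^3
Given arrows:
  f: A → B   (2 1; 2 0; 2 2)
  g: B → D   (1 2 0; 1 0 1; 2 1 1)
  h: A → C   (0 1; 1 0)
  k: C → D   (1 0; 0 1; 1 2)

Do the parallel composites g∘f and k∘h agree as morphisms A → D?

Answer: COMMUTES

Work:
Along f;g (path 1):
  e0=⟨1,0⟩ f→⟨2,2,2⟩ g→⟨0,1,2⟩
  e1=⟨0,1⟩ f→⟨1,0,2⟩ g→⟨1,0,1⟩
  ⟦path⟧₁ = (0 1; 1 0; 2 1)
Along h;k (path 2):
  e0=⟨1,0⟩ h→⟨0,1⟩ k→⟨0,1,2⟩
  e1=⟨0,1⟩ h→⟨1,0⟩ k→⟨1,0,1⟩
  ⟦path⟧₂ = (0 1; 1 0; 2 1)
Equal? YES — commutes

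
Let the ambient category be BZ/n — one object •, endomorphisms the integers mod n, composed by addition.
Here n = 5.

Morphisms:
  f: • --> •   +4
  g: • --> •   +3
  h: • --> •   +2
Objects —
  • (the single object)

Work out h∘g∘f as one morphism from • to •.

Answer: +4

Trace:
  0 +4≡4 +3≡2 +2≡4  (mod 5)
result: +4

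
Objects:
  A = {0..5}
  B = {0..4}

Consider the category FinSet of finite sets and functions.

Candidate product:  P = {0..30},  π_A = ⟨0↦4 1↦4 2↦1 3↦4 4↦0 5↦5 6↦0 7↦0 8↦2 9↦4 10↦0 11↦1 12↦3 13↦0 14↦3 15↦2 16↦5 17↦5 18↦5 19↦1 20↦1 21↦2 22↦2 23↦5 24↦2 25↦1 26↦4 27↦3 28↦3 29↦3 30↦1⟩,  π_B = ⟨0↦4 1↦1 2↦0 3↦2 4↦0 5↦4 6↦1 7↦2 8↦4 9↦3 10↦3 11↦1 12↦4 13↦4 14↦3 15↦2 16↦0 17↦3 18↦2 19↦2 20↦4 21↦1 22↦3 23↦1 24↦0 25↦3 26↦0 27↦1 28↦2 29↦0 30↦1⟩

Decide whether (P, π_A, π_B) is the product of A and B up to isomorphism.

Answer: NOT A VALID PRODUCT — |P|=31 ≠ |A|·|B|=30

Derivation:
|A|·|B| = 6·5 = 30;  |P| = 31
  → cardinalities differ; no bijection possible.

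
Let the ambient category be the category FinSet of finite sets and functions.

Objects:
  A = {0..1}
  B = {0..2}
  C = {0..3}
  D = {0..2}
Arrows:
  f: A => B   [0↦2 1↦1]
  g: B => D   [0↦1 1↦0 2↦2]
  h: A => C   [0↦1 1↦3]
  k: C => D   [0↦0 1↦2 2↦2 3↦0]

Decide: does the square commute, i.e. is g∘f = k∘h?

Path 1 = f;g:
  0 f=>2 g=>2
  1 f=>1 g=>0
  composite₁ = [0↦2 1↦0]
Path 2 = h;k:
  0 h=>1 k=>2
  1 h=>3 k=>0
  composite₂ = [0↦2 1↦0]
Equal? equal; square commutes

Answer: COMMUTES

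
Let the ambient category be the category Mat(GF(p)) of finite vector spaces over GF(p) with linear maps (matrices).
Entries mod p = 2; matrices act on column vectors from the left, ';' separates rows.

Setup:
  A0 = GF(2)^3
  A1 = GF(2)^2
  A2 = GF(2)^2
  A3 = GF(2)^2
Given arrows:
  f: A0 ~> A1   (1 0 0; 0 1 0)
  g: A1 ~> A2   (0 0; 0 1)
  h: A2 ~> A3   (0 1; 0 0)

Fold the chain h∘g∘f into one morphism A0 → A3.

Answer: (0 1 0; 0 0 0)

Derivation:
  e0=[1,0,0] f~>[1,0] g~>[0,0] h~>[0,0]
  e1=[0,1,0] f~>[0,1] g~>[0,1] h~>[1,0]
  e2=[0,0,1] f~>[0,0] g~>[0,0] h~>[0,0]
result: (0 1 0; 0 0 0)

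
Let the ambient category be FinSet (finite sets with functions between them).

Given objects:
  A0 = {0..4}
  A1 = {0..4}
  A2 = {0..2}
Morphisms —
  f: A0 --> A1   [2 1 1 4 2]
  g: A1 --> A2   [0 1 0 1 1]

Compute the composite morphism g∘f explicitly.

Answer: [0 1 1 1 0]

Work:
  0 f-->2 g-->0
  1 f-->1 g-->1
  2 f-->1 g-->1
  3 f-->4 g-->1
  4 f-->2 g-->0
composite: [0 1 1 1 0]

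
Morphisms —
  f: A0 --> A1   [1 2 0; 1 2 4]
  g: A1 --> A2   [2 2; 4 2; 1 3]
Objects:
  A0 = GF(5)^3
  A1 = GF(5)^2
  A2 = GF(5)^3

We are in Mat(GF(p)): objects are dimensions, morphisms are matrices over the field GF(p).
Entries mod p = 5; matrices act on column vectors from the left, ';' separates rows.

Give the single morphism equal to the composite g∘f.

  e0=⟨1,0,0⟩ f-->⟨1,1⟩ g-->⟨4,1,4⟩
  e1=⟨0,1,0⟩ f-->⟨2,2⟩ g-->⟨3,2,3⟩
  e2=⟨0,0,1⟩ f-->⟨0,4⟩ g-->⟨3,3,2⟩
result: [4 3 3; 1 2 3; 4 3 2]

Answer: [4 3 3; 1 2 3; 4 3 2]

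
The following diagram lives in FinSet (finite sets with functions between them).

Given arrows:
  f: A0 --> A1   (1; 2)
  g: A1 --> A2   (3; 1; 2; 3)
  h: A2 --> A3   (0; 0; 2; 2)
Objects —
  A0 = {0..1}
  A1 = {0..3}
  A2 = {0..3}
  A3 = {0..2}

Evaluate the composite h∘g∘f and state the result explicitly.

Answer: (0; 2)

Derivation:
  0 f-->1 g-->1 h-->0
  1 f-->2 g-->2 h-->2
result: (0; 2)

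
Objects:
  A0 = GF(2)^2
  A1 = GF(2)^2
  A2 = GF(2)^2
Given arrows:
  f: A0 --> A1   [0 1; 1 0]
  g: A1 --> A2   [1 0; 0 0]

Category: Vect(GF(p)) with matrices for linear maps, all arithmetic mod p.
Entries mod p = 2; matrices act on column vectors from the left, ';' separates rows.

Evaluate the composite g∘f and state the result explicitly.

Answer: [0 1; 0 0]

Work:
  e0=[1,0] f-->[0,1] g-->[0,0]
  e1=[0,1] f-->[1,0] g-->[1,0]
result: [0 1; 0 0]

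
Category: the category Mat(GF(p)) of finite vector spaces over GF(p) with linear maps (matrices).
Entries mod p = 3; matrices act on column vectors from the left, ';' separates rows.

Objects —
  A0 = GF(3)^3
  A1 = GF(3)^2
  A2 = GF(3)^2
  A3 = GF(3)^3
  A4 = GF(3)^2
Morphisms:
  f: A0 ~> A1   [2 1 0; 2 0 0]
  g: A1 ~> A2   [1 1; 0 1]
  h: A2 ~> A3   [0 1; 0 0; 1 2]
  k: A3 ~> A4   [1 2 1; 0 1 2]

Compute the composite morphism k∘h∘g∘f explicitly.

  e0=⟨1,0,0⟩ f~>⟨2,2⟩ g~>⟨1,2⟩ h~>⟨2,0,2⟩ k~>⟨1,1⟩
  e1=⟨0,1,0⟩ f~>⟨1,0⟩ g~>⟨1,0⟩ h~>⟨0,0,1⟩ k~>⟨1,2⟩
  e2=⟨0,0,1⟩ f~>⟨0,0⟩ g~>⟨0,0⟩ h~>⟨0,0,0⟩ k~>⟨0,0⟩
result: [1 1 0; 1 2 0]

Answer: [1 1 0; 1 2 0]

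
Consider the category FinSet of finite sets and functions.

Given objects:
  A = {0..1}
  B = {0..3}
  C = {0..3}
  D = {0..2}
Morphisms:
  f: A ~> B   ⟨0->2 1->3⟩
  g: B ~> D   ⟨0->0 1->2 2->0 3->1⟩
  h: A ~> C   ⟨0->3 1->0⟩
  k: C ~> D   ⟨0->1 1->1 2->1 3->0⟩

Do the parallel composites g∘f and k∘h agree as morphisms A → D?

Path 1 = f;g:
  0 f~>2 g~>0
  1 f~>3 g~>1
  result₁ = ⟨0->0 1->1⟩
Path 2 = h;k:
  0 h~>3 k~>0
  1 h~>0 k~>1
  result₂ = ⟨0->0 1->1⟩
Equal? equal; square commutes

Answer: COMMUTES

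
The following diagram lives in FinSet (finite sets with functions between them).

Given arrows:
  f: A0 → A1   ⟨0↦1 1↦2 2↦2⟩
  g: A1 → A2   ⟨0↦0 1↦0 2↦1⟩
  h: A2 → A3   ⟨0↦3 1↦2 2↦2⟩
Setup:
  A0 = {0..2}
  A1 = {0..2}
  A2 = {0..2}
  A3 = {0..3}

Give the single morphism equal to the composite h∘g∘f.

  0 f→1 g→0 h→3
  1 f→2 g→1 h→2
  2 f→2 g→1 h→2
⟦path⟧: ⟨0↦3 1↦2 2↦2⟩

Answer: ⟨0↦3 1↦2 2↦2⟩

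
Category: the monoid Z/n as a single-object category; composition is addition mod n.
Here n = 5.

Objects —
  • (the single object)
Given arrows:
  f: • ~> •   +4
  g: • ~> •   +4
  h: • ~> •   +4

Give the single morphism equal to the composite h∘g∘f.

  0 +4≡4 +4≡3 +4≡2  (mod 5)
⟦path⟧: +2

Answer: +2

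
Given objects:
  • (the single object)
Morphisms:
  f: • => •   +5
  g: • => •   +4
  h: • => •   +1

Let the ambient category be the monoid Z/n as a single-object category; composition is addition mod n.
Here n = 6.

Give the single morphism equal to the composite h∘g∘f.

Answer: +4

Work:
  0 +5≡5 +4≡3 +1≡4  (mod 6)
result: +4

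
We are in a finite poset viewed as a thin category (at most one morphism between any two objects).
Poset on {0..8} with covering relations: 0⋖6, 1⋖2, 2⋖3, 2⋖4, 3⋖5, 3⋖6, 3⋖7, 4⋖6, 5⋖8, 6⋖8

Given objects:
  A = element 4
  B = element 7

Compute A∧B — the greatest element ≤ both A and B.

Common predecessors of 4,7: {1,2}
  1 <= 2
  2 <= 2
glb = 2

Answer: A∧B = 2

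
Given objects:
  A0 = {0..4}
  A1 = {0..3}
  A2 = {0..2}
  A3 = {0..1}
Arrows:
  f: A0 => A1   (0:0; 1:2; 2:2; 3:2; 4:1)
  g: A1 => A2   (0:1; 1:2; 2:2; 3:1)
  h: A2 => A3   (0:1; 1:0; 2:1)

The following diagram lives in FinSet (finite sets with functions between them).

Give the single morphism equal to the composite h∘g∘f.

Answer: (0:0; 1:1; 2:1; 3:1; 4:1)

Derivation:
  0 f=>0 g=>1 h=>0
  1 f=>2 g=>2 h=>1
  2 f=>2 g=>2 h=>1
  3 f=>2 g=>2 h=>1
  4 f=>1 g=>2 h=>1
result: (0:0; 1:1; 2:1; 3:1; 4:1)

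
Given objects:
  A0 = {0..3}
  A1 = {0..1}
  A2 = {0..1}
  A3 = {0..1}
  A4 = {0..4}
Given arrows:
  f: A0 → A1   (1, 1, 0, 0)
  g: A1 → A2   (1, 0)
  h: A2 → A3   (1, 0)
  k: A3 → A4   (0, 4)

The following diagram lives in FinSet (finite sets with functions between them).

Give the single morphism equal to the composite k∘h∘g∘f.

Answer: (4, 4, 0, 0)

Trace:
  0 f→1 g→0 h→1 k→4
  1 f→1 g→0 h→1 k→4
  2 f→0 g→1 h→0 k→0
  3 f→0 g→1 h→0 k→0
result: (4, 4, 0, 0)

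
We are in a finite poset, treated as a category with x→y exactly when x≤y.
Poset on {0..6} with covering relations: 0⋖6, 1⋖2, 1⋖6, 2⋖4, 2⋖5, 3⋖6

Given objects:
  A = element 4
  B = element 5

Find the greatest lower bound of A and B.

Answer: A∧B = 2

Trace:
{x : x≤A ∧ x≤B} = {1,2}  (A=4, B=5)
  1 ≤ 2
  2 ≤ 2
glb = 2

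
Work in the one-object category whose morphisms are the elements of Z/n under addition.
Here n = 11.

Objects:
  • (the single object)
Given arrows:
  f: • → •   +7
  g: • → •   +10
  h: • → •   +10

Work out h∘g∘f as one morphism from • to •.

  0 +7≡7 +10≡6 +10≡5  (mod 11)
result: +5

Answer: +5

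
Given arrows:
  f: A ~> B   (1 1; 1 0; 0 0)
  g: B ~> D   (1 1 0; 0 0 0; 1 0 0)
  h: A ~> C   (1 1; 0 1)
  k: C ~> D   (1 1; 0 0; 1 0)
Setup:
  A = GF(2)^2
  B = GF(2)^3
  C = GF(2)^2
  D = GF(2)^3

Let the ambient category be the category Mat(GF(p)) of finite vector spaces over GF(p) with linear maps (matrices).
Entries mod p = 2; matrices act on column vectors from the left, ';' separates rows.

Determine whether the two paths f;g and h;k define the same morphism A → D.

Answer: DOES NOT COMMUTE

Work:
Path 1 = f;g:
  e0=(1,0) f~>(1,1,0) g~>(0,0,1)
  e1=(0,1) f~>(1,0,0) g~>(1,0,1)
  result₁ = (0 1; 0 0; 1 1)
Path 2 = h;k:
  e0=(1,0) h~>(1,0) k~>(1,0,1)
  e1=(0,1) h~>(1,1) k~>(0,0,1)
  result₂ = (1 0; 0 0; 1 1)
Equal? distinct morphisms ✗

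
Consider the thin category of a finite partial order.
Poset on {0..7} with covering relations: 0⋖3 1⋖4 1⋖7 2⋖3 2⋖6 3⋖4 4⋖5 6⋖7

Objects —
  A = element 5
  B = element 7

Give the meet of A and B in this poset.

Answer: NO MEET EXISTS

Trace:
Lower bounds of A=5 and B=7: {1,2}
  maximal lower bounds 1 and 2 are incomparable: neither 1≤2 nor 2≤1
→ no greatest lower bound exists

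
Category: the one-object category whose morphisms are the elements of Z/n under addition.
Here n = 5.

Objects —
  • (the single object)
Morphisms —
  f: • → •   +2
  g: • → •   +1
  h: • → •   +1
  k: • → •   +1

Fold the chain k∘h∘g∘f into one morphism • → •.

  0 +2≡2 +1≡3 +1≡4 +1≡0  (mod 5)
result: +0

Answer: +0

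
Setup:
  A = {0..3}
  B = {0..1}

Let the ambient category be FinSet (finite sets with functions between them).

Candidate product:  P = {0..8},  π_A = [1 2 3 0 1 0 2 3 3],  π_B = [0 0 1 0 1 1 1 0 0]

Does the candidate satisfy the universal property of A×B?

Answer: NOT A VALID PRODUCT — |P|=9 ≠ |A|·|B|=8

Work:
|A|·|B| = 4·2 = 8;  |P| = 9
  → cardinalities differ; no bijection possible.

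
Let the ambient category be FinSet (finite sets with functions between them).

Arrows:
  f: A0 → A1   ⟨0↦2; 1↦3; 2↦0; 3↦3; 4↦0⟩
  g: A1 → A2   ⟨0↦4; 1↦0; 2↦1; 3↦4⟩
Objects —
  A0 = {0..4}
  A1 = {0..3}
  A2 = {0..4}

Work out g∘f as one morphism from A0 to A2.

Answer: ⟨0↦1; 1↦4; 2↦4; 3↦4; 4↦4⟩

Trace:
  0 f→2 g→1
  1 f→3 g→4
  2 f→0 g→4
  3 f→3 g→4
  4 f→0 g→4
result: ⟨0↦1; 1↦4; 2↦4; 3↦4; 4↦4⟩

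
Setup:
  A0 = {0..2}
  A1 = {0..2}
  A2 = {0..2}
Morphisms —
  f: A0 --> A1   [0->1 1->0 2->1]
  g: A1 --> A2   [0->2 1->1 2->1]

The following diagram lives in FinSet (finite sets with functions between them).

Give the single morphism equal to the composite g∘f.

  0 f-->1 g-->1
  1 f-->0 g-->2
  2 f-->1 g-->1
composite: [0->1 1->2 2->1]

Answer: [0->1 1->2 2->1]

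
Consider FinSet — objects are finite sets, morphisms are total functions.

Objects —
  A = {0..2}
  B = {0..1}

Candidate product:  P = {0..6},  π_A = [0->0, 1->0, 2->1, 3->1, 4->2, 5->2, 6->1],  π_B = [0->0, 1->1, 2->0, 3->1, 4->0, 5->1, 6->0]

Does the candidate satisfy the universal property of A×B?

Answer: NOT A VALID PRODUCT — |P|=7 ≠ |A|·|B|=6

Work:
|A|·|B| = 3·2 = 6;  |P| = 7
  → cardinalities differ; no bijection possible.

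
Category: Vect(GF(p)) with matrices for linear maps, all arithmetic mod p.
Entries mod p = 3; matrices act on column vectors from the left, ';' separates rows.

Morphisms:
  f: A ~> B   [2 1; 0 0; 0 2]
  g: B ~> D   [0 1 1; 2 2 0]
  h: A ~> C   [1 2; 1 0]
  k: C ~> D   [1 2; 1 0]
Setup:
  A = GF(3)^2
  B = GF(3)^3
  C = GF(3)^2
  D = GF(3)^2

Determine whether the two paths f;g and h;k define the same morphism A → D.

Answer: COMMUTES

Work:
Along f;g (path 1):
  e0=[1,0] f~>[2,0,0] g~>[0,1]
  e1=[0,1] f~>[1,0,2] g~>[2,2]
  result₁ = [0 2; 1 2]
Along h;k (path 2):
  e0=[1,0] h~>[1,1] k~>[0,1]
  e1=[0,1] h~>[2,0] k~>[2,2]
  result₂ = [0 2; 1 2]
Equal? same morphism ✓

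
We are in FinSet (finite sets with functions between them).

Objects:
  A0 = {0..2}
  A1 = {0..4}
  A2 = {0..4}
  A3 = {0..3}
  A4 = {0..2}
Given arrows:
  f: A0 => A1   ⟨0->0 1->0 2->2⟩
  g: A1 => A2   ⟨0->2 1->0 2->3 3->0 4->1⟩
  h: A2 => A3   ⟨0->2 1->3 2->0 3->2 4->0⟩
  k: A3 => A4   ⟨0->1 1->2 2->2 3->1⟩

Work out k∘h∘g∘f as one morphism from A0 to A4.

Answer: ⟨0->1 1->1 2->2⟩

Work:
  0 f=>0 g=>2 h=>0 k=>1
  1 f=>0 g=>2 h=>0 k=>1
  2 f=>2 g=>3 h=>2 k=>2
result: ⟨0->1 1->1 2->2⟩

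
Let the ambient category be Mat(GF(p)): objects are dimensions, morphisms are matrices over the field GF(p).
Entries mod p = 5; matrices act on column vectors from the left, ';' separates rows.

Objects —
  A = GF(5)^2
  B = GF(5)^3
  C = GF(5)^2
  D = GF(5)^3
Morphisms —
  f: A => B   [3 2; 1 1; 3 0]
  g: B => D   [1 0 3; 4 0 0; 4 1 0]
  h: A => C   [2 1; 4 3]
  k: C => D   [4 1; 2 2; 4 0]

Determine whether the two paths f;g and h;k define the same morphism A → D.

Answer: COMMUTES

Work:
1) trace f;g:
  e0=[1,0] f=>[3,1,3] g=>[2,2,3]
  e1=[0,1] f=>[2,1,0] g=>[2,3,4]
  result₁ = [2 2; 2 3; 3 4]
2) trace h;k:
  e0=[1,0] h=>[2,4] k=>[2,2,3]
  e1=[0,1] h=>[1,3] k=>[2,3,4]
  result₂ = [2 2; 2 3; 3 4]
Equal? YES — commutes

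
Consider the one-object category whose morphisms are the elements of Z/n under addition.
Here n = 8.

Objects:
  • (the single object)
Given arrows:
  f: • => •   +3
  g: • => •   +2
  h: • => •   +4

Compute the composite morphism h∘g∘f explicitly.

Answer: +1

Work:
  0 +3≡3 +2≡5 +4≡1  (mod 8)
composite: +1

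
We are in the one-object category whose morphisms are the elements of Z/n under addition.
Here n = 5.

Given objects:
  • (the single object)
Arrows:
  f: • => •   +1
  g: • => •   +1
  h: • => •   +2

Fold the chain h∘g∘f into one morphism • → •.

  0 +1≡1 +1≡2 +2≡4  (mod 5)
⟦path⟧: +4

Answer: +4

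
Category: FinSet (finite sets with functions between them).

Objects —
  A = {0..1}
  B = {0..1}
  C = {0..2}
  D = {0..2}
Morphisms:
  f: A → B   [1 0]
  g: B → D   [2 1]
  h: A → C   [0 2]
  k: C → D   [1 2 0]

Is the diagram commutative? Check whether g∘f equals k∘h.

1) trace f;g:
  0 f→1 g→1
  1 f→0 g→2
  composite₁ = [1 2]
2) trace h;k:
  0 h→0 k→1
  1 h→2 k→0
  composite₂ = [1 0]
Equal? differ; not commutative

Answer: DOES NOT COMMUTE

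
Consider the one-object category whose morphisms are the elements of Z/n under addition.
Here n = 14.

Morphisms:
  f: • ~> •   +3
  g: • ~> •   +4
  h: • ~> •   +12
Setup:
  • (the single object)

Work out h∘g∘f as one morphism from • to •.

Answer: +5

Work:
  0 +3≡3 +4≡7 +12≡5  (mod 14)
composite: +5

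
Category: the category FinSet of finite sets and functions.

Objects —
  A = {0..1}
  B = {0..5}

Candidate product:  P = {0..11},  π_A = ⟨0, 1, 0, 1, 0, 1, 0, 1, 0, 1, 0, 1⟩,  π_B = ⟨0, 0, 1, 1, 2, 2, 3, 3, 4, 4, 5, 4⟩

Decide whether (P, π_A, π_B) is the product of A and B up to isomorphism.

|A|·|B| = 2·6 = 12;  |P| = 12
Check the pairing map k ↦ (π_A(k), π_B(k)):
  0 ↦ (0,0)
  1 ↦ (1,0)
  2 ↦ (0,1)
  3 ↦ (1,1)
  4 ↦ (0,2)
  5 ↦ (1,2)
  6 ↦ (0,3)
  7 ↦ (1,3)
  8 ↦ (0,4)
  9 ↦ (1,4)
  10 ↦ (0,5)
  11 ↦ (1,4)  ✗ repeats pair of k=9
distinct pairs in image: 11 / 12 needed
  → (1,4) hit at k=9 and k=11

Answer: NOT A VALID PRODUCT — duplicate pair at indices 9,11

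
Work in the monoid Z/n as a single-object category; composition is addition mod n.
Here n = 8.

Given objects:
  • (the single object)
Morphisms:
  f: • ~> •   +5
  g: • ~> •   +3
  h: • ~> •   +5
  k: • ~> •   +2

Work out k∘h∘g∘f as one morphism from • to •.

Answer: +7

Trace:
  0 +5≡5 +3≡0 +5≡5 +2≡7  (mod 8)
⟦path⟧: +7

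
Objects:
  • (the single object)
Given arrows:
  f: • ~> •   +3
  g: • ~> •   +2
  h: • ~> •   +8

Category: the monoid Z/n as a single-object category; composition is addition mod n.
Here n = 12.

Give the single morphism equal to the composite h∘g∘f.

Answer: +1

Work:
  0 +3≡3 +2≡5 +8≡1  (mod 12)
composite: +1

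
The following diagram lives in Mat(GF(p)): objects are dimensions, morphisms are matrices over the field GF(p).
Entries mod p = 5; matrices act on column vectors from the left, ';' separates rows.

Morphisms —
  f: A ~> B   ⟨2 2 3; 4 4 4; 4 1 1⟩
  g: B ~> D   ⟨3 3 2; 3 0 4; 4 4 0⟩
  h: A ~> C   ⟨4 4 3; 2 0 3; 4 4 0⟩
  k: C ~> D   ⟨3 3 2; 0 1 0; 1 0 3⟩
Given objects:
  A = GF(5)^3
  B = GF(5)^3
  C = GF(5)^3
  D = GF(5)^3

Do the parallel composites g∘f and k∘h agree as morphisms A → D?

1) trace f;g:
  e0=(1,0,0) f~>(2,4,4) g~>(1,2,4)
  e1=(0,1,0) f~>(2,4,1) g~>(0,0,4)
  e2=(0,0,1) f~>(3,4,1) g~>(3,3,3)
  ⟦path⟧₁ = ⟨1 0 3; 2 0 3; 4 4 3⟩
2) trace h;k:
  e0=(1,0,0) h~>(4,2,4) k~>(1,2,1)
  e1=(0,1,0) h~>(4,0,4) k~>(0,0,1)
  e2=(0,0,1) h~>(3,3,0) k~>(3,3,3)
  ⟦path⟧₂ = ⟨1 0 3; 2 0 3; 1 1 3⟩
Equal? differ; not commutative

Answer: DOES NOT COMMUTE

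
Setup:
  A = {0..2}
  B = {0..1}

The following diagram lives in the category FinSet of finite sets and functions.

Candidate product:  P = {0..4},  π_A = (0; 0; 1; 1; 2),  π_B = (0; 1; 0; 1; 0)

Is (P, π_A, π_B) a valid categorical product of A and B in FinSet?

Answer: NOT A VALID PRODUCT — |P|=5 ≠ |A|·|B|=6

Work:
|A|·|B| = 3·2 = 6;  |P| = 5
  → cardinalities differ; no bijection possible.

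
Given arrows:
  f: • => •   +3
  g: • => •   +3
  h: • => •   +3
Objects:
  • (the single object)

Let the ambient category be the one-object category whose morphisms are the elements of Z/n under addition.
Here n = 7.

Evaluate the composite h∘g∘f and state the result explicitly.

Answer: +2

Derivation:
  0 +3≡3 +3≡6 +3≡2  (mod 7)
result: +2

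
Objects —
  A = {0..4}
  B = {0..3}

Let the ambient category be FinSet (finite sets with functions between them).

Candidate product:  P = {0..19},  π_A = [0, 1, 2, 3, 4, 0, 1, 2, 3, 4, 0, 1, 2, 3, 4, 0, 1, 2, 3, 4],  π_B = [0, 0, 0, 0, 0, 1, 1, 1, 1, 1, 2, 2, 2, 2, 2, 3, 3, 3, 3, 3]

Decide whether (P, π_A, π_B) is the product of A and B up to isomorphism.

Answer: VALID PRODUCT

Trace:
|A|·|B| = 5·4 = 20;  |P| = 20
Check the pairing map k ↦ (π_A(k), π_B(k)):
  0 ↦ (0,0)
  1 ↦ (1,0)
  2 ↦ (2,0)
  3 ↦ (3,0)
  4 ↦ (4,0)
  5 ↦ (0,1)
  6 ↦ (1,1)
  7 ↦ (2,1)
  8 ↦ (3,1)
  9 ↦ (4,1)
  10 ↦ (0,2)
  11 ↦ (1,2)
  12 ↦ (2,2)
  13 ↦ (3,2)
  14 ↦ (4,2)
  15 ↦ (0,3)
  16 ↦ (1,3)
  17 ↦ (2,3)
  18 ↦ (3,3)
  19 ↦ (4,3)
distinct pairs in image: 20 / 20 needed
  → bijection onto A×B; projections well-typed.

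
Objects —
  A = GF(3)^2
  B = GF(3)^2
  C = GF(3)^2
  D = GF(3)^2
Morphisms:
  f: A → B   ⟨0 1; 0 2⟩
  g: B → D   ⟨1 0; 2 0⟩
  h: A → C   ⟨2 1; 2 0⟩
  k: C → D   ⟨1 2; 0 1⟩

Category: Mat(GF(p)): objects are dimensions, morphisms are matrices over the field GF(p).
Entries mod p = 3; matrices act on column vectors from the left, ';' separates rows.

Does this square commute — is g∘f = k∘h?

Answer: DOES NOT COMMUTE

Derivation:
Path 1 = f;g:
  e0=⟨1,0⟩ f→⟨0,0⟩ g→⟨0,0⟩
  e1=⟨0,1⟩ f→⟨1,2⟩ g→⟨1,2⟩
  result₁ = ⟨0 1; 0 2⟩
Path 2 = h;k:
  e0=⟨1,0⟩ h→⟨2,2⟩ k→⟨0,2⟩
  e1=⟨0,1⟩ h→⟨1,0⟩ k→⟨1,0⟩
  result₂ = ⟨0 1; 2 0⟩
Equal? NO — does not commute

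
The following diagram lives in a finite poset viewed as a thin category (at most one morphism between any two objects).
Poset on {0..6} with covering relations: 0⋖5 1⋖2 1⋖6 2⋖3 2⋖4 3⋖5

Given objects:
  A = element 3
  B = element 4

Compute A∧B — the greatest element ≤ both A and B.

Lower bounds of A=3 and B=4: {1,2}
  1 ≤ 2
  2 ≤ 2
glb = 2

Answer: A∧B = 2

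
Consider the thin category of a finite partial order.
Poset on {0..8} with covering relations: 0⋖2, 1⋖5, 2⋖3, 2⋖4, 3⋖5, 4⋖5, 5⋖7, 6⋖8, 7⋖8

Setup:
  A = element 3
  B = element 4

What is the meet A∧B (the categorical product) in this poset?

Answer: A∧B = 2

Work:
Lower bounds of A=3 and B=4: {0,2}
  0 ⊑ 2
  2 ⊑ 2
glb = 2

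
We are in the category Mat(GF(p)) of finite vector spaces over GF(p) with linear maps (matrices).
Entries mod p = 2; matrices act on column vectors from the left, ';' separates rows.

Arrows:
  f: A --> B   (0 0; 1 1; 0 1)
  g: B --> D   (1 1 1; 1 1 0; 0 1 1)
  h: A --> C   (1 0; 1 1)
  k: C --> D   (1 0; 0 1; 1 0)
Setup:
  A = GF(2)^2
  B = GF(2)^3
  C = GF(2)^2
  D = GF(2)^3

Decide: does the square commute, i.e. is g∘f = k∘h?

1) trace f;g:
  e0=[1,0] f-->[0,1,0] g-->[1,1,1]
  e1=[0,1] f-->[0,1,1] g-->[0,1,0]
  result₁ = (1 0; 1 1; 1 0)
2) trace h;k:
  e0=[1,0] h-->[1,1] k-->[1,1,1]
  e1=[0,1] h-->[0,1] k-->[0,1,0]
  result₂ = (1 0; 1 1; 1 0)
Equal? YES — commutes

Answer: COMMUTES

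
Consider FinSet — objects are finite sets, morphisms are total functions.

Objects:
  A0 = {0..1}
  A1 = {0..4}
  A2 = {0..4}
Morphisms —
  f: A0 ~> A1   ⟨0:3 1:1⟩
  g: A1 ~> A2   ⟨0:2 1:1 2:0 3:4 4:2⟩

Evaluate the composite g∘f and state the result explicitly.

Answer: ⟨0:4 1:1⟩

Trace:
  0 f~>3 g~>4
  1 f~>1 g~>1
composite: ⟨0:4 1:1⟩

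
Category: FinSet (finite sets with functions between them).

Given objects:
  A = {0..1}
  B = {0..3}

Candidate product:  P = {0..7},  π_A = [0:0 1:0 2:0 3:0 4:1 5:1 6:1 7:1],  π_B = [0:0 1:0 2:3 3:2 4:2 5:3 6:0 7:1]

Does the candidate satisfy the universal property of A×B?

|A|·|B| = 2·4 = 8;  |P| = 8
Check the pairing map k ↦ (π_A(k), π_B(k)):
  0 : (0,0)
  1 : (0,0)  ✗ repeats pair of k=0
  2 : (0,3)
  3 : (0,2)
  4 : (1,2)
  5 : (1,3)
  6 : (1,0)
  7 : (1,1)
distinct pairs in image: 7 / 8 needed
  → (0,0) hit at k=0 and k=1

Answer: NOT A VALID PRODUCT — duplicate pair at indices 0,1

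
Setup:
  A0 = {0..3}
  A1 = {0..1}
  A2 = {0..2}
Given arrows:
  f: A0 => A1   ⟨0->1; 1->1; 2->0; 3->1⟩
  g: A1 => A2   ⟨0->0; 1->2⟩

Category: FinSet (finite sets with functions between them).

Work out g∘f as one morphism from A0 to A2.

Answer: ⟨0->2; 1->2; 2->0; 3->2⟩

Derivation:
  0 f=>1 g=>2
  1 f=>1 g=>2
  2 f=>0 g=>0
  3 f=>1 g=>2
⟦path⟧: ⟨0->2; 1->2; 2->0; 3->2⟩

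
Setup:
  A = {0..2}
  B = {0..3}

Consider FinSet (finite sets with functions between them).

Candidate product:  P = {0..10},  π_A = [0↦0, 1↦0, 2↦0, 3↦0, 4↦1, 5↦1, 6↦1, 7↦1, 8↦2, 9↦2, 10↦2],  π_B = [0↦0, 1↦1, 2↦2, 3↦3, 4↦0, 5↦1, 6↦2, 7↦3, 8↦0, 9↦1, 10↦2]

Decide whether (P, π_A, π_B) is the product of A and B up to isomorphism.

|A|·|B| = 3·4 = 12;  |P| = 11
  → cardinalities differ; no bijection possible.

Answer: NOT A VALID PRODUCT — |P|=11 ≠ |A|·|B|=12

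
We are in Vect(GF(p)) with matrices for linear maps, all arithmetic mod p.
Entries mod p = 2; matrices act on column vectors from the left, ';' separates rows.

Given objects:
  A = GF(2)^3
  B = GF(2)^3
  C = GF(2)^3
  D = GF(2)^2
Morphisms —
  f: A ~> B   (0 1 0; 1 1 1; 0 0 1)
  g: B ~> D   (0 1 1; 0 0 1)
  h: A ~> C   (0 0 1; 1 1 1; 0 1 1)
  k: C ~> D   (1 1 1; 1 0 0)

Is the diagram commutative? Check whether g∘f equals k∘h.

Answer: DOES NOT COMMUTE

Derivation:
Along f;g (path 1):
  e0=(1,0,0) f~>(0,1,0) g~>(1,0)
  e1=(0,1,0) f~>(1,1,0) g~>(1,0)
  e2=(0,0,1) f~>(0,1,1) g~>(0,1)
  composite₁ = (1 1 0; 0 0 1)
Along h;k (path 2):
  e0=(1,0,0) h~>(0,1,0) k~>(1,0)
  e1=(0,1,0) h~>(0,1,1) k~>(0,0)
  e2=(0,0,1) h~>(1,1,1) k~>(1,1)
  composite₂ = (1 0 1; 0 0 1)
Equal? NO — does not commute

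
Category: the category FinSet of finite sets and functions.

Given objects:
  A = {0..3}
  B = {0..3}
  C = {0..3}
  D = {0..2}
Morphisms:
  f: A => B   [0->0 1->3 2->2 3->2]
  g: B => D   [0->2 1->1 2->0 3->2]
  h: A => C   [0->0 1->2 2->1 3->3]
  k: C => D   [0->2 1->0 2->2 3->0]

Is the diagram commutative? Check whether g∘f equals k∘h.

Answer: COMMUTES

Trace:
Along f;g (path 1):
  0 f=>0 g=>2
  1 f=>3 g=>2
  2 f=>2 g=>0
  3 f=>2 g=>0
  result₁ = [0->2 1->2 2->0 3->0]
Along h;k (path 2):
  0 h=>0 k=>2
  1 h=>2 k=>2
  2 h=>1 k=>0
  3 h=>3 k=>0
  result₂ = [0->2 1->2 2->0 3->0]
Equal? same morphism ✓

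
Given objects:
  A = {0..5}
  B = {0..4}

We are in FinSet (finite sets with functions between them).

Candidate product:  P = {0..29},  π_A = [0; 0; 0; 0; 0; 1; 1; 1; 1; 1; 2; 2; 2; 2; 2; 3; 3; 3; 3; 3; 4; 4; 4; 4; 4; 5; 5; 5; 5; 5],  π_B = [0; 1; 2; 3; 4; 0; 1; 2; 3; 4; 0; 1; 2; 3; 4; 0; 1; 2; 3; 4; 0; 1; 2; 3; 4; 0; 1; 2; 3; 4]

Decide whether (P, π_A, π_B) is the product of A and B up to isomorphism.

|A|·|B| = 6·5 = 30;  |P| = 30
Check the pairing map k ↦ (π_A(k), π_B(k)):
  0 -> (0,0)
  1 -> (0,1)
  2 -> (0,2)
  3 -> (0,3)
  4 -> (0,4)
  5 -> (1,0)
  6 -> (1,1)
  7 -> (1,2)
  8 -> (1,3)
  9 -> (1,4)
  10 -> (2,0)
  11 -> (2,1)
  12 -> (2,2)
  13 -> (2,3)
  14 -> (2,4)
  15 -> (3,0)
  16 -> (3,1)
  17 -> (3,2)
  18 -> (3,3)
  19 -> (3,4)
  20 -> (4,0)
  21 -> (4,1)
  22 -> (4,2)
  23 -> (4,3)
  24 -> (4,4)
  25 -> (5,0)
  26 -> (5,1)
  27 -> (5,2)
  28 -> (5,3)
  29 -> (5,4)
distinct pairs in image: 30 / 30 needed
  → bijection onto A×B; projections well-typed.

Answer: VALID PRODUCT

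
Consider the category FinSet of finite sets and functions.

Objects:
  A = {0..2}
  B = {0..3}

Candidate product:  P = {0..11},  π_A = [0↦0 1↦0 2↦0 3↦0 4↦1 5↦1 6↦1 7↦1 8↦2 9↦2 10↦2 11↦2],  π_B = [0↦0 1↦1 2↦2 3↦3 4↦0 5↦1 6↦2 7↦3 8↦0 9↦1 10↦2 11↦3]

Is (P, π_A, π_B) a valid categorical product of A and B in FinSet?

|A|·|B| = 3·4 = 12;  |P| = 12
Check the pairing map k ↦ (π_A(k), π_B(k)):
  0 ↦ (0,0)
  1 ↦ (0,1)
  2 ↦ (0,2)
  3 ↦ (0,3)
  4 ↦ (1,0)
  5 ↦ (1,1)
  6 ↦ (1,2)
  7 ↦ (1,3)
  8 ↦ (2,0)
  9 ↦ (2,1)
  10 ↦ (2,2)
  11 ↦ (2,3)
distinct pairs in image: 12 / 12 needed
  → bijection onto A×B; projections well-typed.

Answer: VALID PRODUCT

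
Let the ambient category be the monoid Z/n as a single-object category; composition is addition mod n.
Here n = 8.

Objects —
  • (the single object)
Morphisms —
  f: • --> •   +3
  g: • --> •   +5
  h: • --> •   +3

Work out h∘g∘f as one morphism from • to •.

Answer: +3

Work:
  0 +3≡3 +5≡0 +3≡3  (mod 8)
⟦path⟧: +3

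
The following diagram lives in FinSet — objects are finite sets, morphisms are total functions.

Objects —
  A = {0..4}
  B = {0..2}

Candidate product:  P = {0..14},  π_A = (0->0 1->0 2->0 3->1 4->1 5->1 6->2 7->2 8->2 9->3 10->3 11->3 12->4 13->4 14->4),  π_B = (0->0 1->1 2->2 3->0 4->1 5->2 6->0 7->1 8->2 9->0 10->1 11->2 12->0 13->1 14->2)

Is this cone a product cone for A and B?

|A|·|B| = 5·3 = 15;  |P| = 15
Check the pairing map k ↦ (π_A(k), π_B(k)):
  0 -> (0,0)
  1 -> (0,1)
  2 -> (0,2)
  3 -> (1,0)
  4 -> (1,1)
  5 -> (1,2)
  6 -> (2,0)
  7 -> (2,1)
  8 -> (2,2)
  9 -> (3,0)
  10 -> (3,1)
  11 -> (3,2)
  12 -> (4,0)
  13 -> (4,1)
  14 -> (4,2)
distinct pairs in image: 15 / 15 needed
  → bijection onto A×B; projections well-typed.

Answer: VALID PRODUCT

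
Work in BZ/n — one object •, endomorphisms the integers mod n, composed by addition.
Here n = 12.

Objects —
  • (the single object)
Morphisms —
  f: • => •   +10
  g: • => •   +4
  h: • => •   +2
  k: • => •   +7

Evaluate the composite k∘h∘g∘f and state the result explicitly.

Answer: +11

Work:
  0 +10≡10 +4≡2 +2≡4 +7≡11  (mod 12)
⟦path⟧: +11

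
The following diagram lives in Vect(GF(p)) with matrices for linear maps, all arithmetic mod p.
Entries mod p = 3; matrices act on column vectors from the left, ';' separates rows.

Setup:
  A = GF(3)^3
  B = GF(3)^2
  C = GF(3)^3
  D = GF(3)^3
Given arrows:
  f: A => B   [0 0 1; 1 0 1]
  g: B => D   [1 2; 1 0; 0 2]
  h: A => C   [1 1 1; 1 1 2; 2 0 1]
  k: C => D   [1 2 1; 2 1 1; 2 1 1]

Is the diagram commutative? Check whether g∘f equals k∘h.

Answer: DOES NOT COMMUTE

Derivation:
Along f;g (path 1):
  e0=(1,0,0) f=>(0,1) g=>(2,0,2)
  e1=(0,1,0) f=>(0,0) g=>(0,0,0)
  e2=(0,0,1) f=>(1,1) g=>(0,1,2)
  ⟦path⟧₁ = [2 0 0; 0 0 1; 2 0 2]
Along h;k (path 2):
  e0=(1,0,0) h=>(1,1,2) k=>(2,2,2)
  e1=(0,1,0) h=>(1,1,0) k=>(0,0,0)
  e2=(0,0,1) h=>(1,2,1) k=>(0,2,2)
  ⟦path⟧₂ = [2 0 0; 2 0 2; 2 0 2]
Equal? differ; not commutative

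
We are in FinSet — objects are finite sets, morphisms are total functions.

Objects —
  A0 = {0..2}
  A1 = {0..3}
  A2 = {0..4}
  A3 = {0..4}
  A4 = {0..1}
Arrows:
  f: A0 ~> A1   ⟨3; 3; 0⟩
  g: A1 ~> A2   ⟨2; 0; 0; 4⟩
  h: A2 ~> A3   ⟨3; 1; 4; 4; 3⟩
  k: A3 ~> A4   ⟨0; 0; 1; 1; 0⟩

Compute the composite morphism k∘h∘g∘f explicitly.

  0 f~>3 g~>4 h~>3 k~>1
  1 f~>3 g~>4 h~>3 k~>1
  2 f~>0 g~>2 h~>4 k~>0
composite: ⟨1; 1; 0⟩

Answer: ⟨1; 1; 0⟩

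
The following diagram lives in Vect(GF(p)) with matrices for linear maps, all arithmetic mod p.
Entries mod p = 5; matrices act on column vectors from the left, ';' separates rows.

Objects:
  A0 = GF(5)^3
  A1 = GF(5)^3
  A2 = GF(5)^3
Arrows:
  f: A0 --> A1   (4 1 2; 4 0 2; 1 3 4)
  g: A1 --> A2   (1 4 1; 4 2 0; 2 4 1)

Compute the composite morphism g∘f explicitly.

Answer: (1 4 4; 4 4 2; 0 0 1)

Trace:
  e0=⟨1,0,0⟩ f-->⟨4,4,1⟩ g-->⟨1,4,0⟩
  e1=⟨0,1,0⟩ f-->⟨1,0,3⟩ g-->⟨4,4,0⟩
  e2=⟨0,0,1⟩ f-->⟨2,2,4⟩ g-->⟨4,2,1⟩
composite: (1 4 4; 4 4 2; 0 0 1)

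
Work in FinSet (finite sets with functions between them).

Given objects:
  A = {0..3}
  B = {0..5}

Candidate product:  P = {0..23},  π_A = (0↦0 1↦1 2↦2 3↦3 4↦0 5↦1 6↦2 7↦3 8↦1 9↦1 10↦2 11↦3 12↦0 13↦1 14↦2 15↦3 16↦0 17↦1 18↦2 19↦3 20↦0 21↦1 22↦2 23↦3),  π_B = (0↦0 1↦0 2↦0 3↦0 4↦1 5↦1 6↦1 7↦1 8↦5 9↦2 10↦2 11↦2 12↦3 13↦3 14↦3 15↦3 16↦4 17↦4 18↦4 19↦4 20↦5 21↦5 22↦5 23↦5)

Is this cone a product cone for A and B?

Answer: NOT A VALID PRODUCT — duplicate pair at indices 21,8

Trace:
|A|·|B| = 4·6 = 24;  |P| = 24
Check the pairing map k ↦ (π_A(k), π_B(k)):
  0 ↦ (0,0)
  1 ↦ (1,0)
  2 ↦ (2,0)
  3 ↦ (3,0)
  4 ↦ (0,1)
  5 ↦ (1,1)
  6 ↦ (2,1)
  7 ↦ (3,1)
  8 ↦ (1,5)
  9 ↦ (1,2)
  10 ↦ (2,2)
  11 ↦ (3,2)
  12 ↦ (0,3)
  13 ↦ (1,3)
  14 ↦ (2,3)
  15 ↦ (3,3)
  16 ↦ (0,4)
  17 ↦ (1,4)
  18 ↦ (2,4)
  19 ↦ (3,4)
  20 ↦ (0,5)
  21 ↦ (1,5)  ✗ repeats pair of k=8
  22 ↦ (2,5)
  23 ↦ (3,5)
distinct pairs in image: 23 / 24 needed
  → (1,5) hit at k=8 and k=21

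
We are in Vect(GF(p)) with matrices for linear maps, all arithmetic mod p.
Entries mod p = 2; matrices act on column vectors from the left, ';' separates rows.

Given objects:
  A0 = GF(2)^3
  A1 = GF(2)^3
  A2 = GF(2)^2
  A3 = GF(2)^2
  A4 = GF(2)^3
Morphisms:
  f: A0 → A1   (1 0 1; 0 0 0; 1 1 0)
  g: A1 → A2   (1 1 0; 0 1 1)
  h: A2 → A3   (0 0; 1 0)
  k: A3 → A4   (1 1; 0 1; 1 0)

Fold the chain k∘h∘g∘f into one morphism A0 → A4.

  e0=[1,0,0] f→[1,0,1] g→[1,1] h→[0,1] k→[1,1,0]
  e1=[0,1,0] f→[0,0,1] g→[0,1] h→[0,0] k→[0,0,0]
  e2=[0,0,1] f→[1,0,0] g→[1,0] h→[0,1] k→[1,1,0]
result: (1 0 1; 1 0 1; 0 0 0)

Answer: (1 0 1; 1 0 1; 0 0 0)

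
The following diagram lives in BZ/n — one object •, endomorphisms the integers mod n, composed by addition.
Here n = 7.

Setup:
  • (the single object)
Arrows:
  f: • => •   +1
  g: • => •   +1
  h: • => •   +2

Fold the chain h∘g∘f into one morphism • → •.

Answer: +4

Trace:
  0 +1≡1 +1≡2 +2≡4  (mod 7)
⟦path⟧: +4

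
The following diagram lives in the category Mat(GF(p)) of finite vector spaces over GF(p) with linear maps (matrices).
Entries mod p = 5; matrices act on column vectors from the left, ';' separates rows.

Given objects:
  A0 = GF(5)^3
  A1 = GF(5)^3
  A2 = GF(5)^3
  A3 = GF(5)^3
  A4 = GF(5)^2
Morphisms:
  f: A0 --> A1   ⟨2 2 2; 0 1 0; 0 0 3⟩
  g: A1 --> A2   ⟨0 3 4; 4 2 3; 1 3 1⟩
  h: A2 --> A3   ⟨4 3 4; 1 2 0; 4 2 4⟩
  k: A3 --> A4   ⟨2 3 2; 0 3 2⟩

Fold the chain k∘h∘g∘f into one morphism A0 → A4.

  e0=⟨1,0,0⟩ f-->⟨2,0,0⟩ g-->⟨0,3,2⟩ h-->⟨2,1,4⟩ k-->⟨0,1⟩
  e1=⟨0,1,0⟩ f-->⟨2,1,0⟩ g-->⟨3,0,0⟩ h-->⟨2,3,2⟩ k-->⟨2,3⟩
  e2=⟨0,0,1⟩ f-->⟨2,0,3⟩ g-->⟨2,2,0⟩ h-->⟨4,1,2⟩ k-->⟨0,2⟩
result: ⟨0 2 0; 1 3 2⟩

Answer: ⟨0 2 0; 1 3 2⟩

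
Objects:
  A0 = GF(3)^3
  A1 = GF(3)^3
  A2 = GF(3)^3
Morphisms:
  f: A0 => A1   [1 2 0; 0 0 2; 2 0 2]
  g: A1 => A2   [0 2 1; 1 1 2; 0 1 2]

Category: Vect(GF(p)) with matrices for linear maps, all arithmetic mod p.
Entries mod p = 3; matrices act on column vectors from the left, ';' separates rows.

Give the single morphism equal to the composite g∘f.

  e0=[1,0,0] f=>[1,0,2] g=>[2,2,1]
  e1=[0,1,0] f=>[2,0,0] g=>[0,2,0]
  e2=[0,0,1] f=>[0,2,2] g=>[0,0,0]
composite: [2 0 0; 2 2 0; 1 0 0]

Answer: [2 0 0; 2 2 0; 1 0 0]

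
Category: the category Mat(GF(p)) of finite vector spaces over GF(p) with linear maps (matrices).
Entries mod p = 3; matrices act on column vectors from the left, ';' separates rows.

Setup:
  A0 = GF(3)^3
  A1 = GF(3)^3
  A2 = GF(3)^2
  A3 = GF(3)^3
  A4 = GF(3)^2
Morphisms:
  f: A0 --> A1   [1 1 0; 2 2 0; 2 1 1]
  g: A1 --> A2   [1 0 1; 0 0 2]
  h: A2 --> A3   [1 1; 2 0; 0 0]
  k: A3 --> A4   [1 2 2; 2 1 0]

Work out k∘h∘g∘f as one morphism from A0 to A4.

  e0=⟨1,0,0⟩ f-->⟨1,2,2⟩ g-->⟨0,1⟩ h-->⟨1,0,0⟩ k-->⟨1,2⟩
  e1=⟨0,1,0⟩ f-->⟨1,2,1⟩ g-->⟨2,2⟩ h-->⟨1,1,0⟩ k-->⟨0,0⟩
  e2=⟨0,0,1⟩ f-->⟨0,0,1⟩ g-->⟨1,2⟩ h-->⟨0,2,0⟩ k-->⟨1,2⟩
composite: [1 0 1; 2 0 2]

Answer: [1 0 1; 2 0 2]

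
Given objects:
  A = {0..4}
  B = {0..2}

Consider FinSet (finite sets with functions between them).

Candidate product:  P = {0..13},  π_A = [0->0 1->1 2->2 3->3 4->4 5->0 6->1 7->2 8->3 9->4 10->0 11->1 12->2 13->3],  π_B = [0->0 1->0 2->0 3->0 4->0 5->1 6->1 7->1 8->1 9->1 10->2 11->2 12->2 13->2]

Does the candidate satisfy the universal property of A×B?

Answer: NOT A VALID PRODUCT — |P|=14 ≠ |A|·|B|=15

Trace:
|A|·|B| = 5·3 = 15;  |P| = 14
  → cardinalities differ; no bijection possible.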